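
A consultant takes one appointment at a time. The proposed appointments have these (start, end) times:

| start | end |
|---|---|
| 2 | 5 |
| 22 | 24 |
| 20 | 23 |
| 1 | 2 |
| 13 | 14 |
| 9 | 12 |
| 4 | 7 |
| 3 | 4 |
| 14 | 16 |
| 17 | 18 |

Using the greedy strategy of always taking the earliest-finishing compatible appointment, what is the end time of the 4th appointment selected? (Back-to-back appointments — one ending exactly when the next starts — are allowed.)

Greedy by earliest finish: after sorting by end time, pick each interval compatible with the last pick.
Sorted by end: (1,2)  (3,4)  (2,5)  (4,7)  (9,12)  (13,14)  (14,16)  (17,18)  (20,23)  (22,24)
take (1,2); take (3,4); take (4,7); take (9,12); take (13,14); take (14,16); take (17,18); take (20,23).
Selected: (1,2) (3,4) (4,7) (9,12) (13,14) (14,16) (17,18) (20,23)

12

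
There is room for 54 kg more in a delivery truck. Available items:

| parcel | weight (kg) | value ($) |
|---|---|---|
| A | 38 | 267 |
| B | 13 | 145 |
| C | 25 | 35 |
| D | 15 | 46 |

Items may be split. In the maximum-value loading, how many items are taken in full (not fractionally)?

Sort by value per unit weight and fill in that order.
Ratios (sorted): B 11.15, A 7.03, D 3.07, C 1.40
take B (13 @ 145); take A (38 @ 267); take 3/15 of D → 9.20. Capacity used 54/54.
2 item(s) taken whole; one partial (take 3/15 of D).

2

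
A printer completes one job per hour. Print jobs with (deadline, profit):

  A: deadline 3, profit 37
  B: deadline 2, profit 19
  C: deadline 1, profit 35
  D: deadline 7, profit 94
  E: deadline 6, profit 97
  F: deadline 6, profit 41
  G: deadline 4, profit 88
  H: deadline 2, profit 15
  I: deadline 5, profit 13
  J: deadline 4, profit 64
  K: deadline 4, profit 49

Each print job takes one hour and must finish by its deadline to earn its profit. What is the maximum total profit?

470

By profit: E(d6,97), D(d7,94), G(d4,88), J(d4,64), K(d4,49), F(d6,41), A(d3,37), C(d1,35), B(d2,19), H(d2,15), I(d5,13)
E→slot 6; D→slot 7; G→slot 4; J→slot 3; K→slot 2; F→slot 5; A→slot 1; C skipped; B skipped; H skipped; I skipped.
Profit = 37 + 49 + 64 + 88 + 41 + 97 + 94 = 470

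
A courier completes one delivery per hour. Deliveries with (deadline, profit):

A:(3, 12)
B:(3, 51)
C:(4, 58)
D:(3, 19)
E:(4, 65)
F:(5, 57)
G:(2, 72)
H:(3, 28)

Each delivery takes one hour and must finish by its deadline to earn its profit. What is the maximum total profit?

Take jobs in profit order; each goes to the latest open slot no later than its deadline.
Profit order: G=72 E=65 C=58 F=57 B=51 H=28 D=19 A=12
Assign: G→slot 2, E→slot 4, C→slot 3, F→slot 5, B→slot 1, H skipped, D skipped, A skipped.
Slots: [1:B] [2:G] [3:C] [4:E] [5:F]
Profit = 51 + 72 + 58 + 65 + 57 = 303

303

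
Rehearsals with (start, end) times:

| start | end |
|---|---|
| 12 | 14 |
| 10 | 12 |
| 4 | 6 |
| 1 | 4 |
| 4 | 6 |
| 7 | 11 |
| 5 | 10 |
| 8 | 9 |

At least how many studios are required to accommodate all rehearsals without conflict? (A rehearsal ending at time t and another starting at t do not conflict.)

starts: [1, 4, 4, 5, 7, 8, 10, 12]
ends:   [4, 6, 6, 9, 10, 11, 12, 14]
s1→1 e4→0 s4→1 s4→2 s5→3  — peak 3.

3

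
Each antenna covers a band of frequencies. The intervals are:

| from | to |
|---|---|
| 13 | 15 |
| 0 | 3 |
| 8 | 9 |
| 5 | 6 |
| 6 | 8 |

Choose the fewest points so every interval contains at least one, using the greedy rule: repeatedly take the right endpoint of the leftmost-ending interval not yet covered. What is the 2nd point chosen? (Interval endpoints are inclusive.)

Sort by right endpoint; whenever an interval is uncovered, place a point at its right end.
By right end: [0,3]  [5,6]  [6,8]  [8,9]  [13,15]
[0,3] uncovered → point at 3; [5,6] uncovered → point at 6; [8,9] uncovered → point at 9; [13,15] uncovered → point at 15.
Points: 3, 6, 9, 15 (4 total).

6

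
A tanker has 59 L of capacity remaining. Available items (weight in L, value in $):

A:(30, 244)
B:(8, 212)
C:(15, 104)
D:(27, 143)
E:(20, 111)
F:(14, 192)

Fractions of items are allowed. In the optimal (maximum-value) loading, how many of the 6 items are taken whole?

Greedy by value/weight ratio, highest first.
Ratios (sorted): B 26.50, F 13.71, A 8.13, C 6.93, E 5.55, D 5.30
take B (8 @ 212); take F (14 @ 192); take A (30 @ 244); take 7/15 of C → 48.53. Capacity used 59/59.
3 item(s) taken whole; one partial (take 7/15 of C).

3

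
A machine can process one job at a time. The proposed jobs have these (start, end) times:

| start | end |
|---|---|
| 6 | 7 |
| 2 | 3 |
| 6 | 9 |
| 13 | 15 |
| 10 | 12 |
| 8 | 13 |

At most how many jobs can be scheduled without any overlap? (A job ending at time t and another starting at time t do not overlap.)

4

Sort by end time and greedily take each interval whose start is ≥ the last chosen end.
By end time: (2,3), (6,7), (6,9), (10,12), (8,13), (13,15).
Pick (2,3); next start ≥ 3 → (6,7); next start ≥ 7 → (10,12); next start ≥ 12 → (13,15).
Selected 4 jobs.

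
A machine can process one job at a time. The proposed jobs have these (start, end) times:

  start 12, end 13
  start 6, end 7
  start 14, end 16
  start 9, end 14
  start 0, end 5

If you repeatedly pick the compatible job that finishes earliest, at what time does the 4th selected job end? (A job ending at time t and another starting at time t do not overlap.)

16

By end time: (0,5), (6,7), (12,13), (9,14), (14,16).
Pick (0,5); next start ≥ 5 → (6,7); next start ≥ 7 → (12,13); next start ≥ 13 → (14,16).
Selected: (0,5) (6,7) (12,13) (14,16)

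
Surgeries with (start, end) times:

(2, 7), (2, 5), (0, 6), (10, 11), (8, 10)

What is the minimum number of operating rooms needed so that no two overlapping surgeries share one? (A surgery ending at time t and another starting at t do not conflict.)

starts: [0, 2, 2, 8, 10]
ends:   [5, 6, 7, 10, 11]
s0→1 s2→2 s2→3  — peak 3.

3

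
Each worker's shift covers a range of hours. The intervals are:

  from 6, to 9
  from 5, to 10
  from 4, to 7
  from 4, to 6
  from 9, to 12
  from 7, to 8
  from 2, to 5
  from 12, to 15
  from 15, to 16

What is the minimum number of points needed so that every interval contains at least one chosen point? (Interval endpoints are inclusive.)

4

Sorted: [2,5] [4,6] [4,7] [7,8] [6,9] [5,10] [9,12] [12,15] [15,16]
{[2,5],[4,6],[4,7]} hit by 5; {[7,8],[6,9],[5,10]} hit by 8; {[9,12],[12,15]} hit by 12; {[15,16]} hit by 16.
Points: 5, 8, 12, 16 (4 total).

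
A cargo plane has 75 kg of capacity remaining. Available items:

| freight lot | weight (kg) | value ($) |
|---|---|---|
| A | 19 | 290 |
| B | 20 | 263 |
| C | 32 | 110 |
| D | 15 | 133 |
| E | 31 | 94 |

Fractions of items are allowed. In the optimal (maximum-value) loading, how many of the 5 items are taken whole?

Order: A (290/19=15.26) > B (263/20=13.15) > D (133/15=8.87) > C (110/32=3.44) > E (94/31=3.03)
Fill: take A (19 @ 290) → take B (20 @ 263) → take D (15 @ 133) → take 21/32 of C → 72.19; 75/75 used.
3 item(s) taken whole; one partial (take 21/32 of C).

3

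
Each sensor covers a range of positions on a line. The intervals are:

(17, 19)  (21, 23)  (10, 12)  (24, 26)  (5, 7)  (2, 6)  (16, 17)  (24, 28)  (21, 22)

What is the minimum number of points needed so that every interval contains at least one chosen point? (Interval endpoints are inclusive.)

5

Process intervals by earliest right end; each time one isn't hit yet, stab at its right endpoint.
Sorted: [2,6] [5,7] [10,12] [16,17] [17,19] [21,22] [21,23] [24,26] [24,28]
{[2,6],[5,7]} hit by 6; {[10,12]} hit by 12; {[16,17],[17,19]} hit by 17; {[21,22],[21,23]} hit by 22; {[24,26],[24,28]} hit by 26.
Points: 6, 12, 17, 22, 26 (5 total).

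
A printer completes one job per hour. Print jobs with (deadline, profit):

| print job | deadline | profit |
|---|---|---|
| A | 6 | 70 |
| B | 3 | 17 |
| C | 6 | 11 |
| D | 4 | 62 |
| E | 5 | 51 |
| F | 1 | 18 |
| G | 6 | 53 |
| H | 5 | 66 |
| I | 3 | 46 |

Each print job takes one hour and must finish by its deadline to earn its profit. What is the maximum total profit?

348

Sort by profit descending; place each in the latest free slot ≤ its deadline.
Profit order: A=70 H=66 D=62 G=53 E=51 I=46 F=18 B=17 C=11
Assign: A→slot 6, H→slot 5, D→slot 4, G→slot 3, E→slot 2, I→slot 1, F skipped, B skipped, C skipped.
Slots: [1:I] [2:E] [3:G] [4:D] [5:H] [6:A]
Profit = 46 + 51 + 53 + 62 + 66 + 70 = 348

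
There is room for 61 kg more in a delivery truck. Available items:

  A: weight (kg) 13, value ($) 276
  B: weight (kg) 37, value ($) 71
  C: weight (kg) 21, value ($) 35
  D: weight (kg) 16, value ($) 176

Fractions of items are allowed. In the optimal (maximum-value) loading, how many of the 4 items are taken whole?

Ratios (sorted): A 21.23, D 11.00, B 1.92, C 1.67
take A (13 @ 276); take D (16 @ 176); take 32/37 of B → 61.41. Capacity used 61/61.
2 item(s) taken whole; one partial (take 32/37 of B).

2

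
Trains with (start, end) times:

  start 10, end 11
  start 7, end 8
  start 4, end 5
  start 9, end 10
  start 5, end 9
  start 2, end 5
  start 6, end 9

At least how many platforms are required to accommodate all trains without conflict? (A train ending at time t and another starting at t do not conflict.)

3

Count concurrent intervals with a sweep; the peak is the room count.
starts: [2, 4, 5, 6, 7, 9, 10]
ends:   [5, 5, 8, 9, 9, 10, 11]
s2→1 s4→2 e5→1 e5→0 s5→1 s6→2 s7→3  — peak 3.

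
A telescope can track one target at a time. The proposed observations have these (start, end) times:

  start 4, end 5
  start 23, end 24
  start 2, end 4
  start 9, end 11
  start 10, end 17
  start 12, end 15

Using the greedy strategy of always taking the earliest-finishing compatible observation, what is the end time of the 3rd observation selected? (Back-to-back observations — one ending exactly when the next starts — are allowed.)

By end time: (2,4), (4,5), (9,11), (12,15), (10,17), (23,24).
Pick (2,4); next start ≥ 4 → (4,5); next start ≥ 5 → (9,11); next start ≥ 11 → (12,15); next start ≥ 15 → (23,24).
Selected: (2,4) (4,5) (9,11) (12,15) (23,24)

11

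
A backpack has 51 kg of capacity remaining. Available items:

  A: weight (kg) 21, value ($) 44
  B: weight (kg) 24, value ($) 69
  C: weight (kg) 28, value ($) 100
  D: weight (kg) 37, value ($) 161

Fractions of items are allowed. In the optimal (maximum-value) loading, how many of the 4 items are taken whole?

Sort by value per unit weight and fill in that order.
Ratios (sorted): D 4.35, C 3.57, B 2.88, A 2.10
take D (37 @ 161); take 14/28 of C → 50.00. Capacity used 51/51.
1 item(s) taken whole; one partial (take 14/28 of C).

1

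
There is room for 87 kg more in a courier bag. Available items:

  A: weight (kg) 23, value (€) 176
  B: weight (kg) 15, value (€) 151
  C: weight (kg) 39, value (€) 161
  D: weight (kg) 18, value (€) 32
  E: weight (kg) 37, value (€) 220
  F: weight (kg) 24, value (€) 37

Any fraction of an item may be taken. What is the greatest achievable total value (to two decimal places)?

596.54

Ratios (sorted): B 10.07, A 7.65, E 5.95, C 4.13, D 1.78, F 1.54
take B (15 @ 151); take A (23 @ 176); take E (37 @ 220); take 12/39 of C → 49.54. Capacity used 87/87.
Total value = 596.54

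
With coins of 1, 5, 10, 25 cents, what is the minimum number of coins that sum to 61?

4

Greedy: take as many of the largest coin as possible, then repeat with the remainder.
61 − 2×25→11 − 1×10→1 − 1×1→0
Total coins = 2 + 1 + 1 = 4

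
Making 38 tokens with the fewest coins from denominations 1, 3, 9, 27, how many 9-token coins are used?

38 − 1×27→11 − 1×9→2 − 2×1→0
Count of 9: 1

1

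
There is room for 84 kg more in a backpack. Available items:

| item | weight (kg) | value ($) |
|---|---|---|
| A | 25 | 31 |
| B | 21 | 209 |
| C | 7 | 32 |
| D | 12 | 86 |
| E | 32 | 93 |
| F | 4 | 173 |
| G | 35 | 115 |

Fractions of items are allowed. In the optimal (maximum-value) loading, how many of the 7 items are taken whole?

5

Ratios (sorted): F 43.25, B 9.95, D 7.17, C 4.57, G 3.29, E 2.91, A 1.24
take F (4 @ 173); take B (21 @ 209); take D (12 @ 86); take C (7 @ 32); take G (35 @ 115); take 5/32 of E → 14.53. Capacity used 84/84.
5 item(s) taken whole; one partial (take 5/32 of E).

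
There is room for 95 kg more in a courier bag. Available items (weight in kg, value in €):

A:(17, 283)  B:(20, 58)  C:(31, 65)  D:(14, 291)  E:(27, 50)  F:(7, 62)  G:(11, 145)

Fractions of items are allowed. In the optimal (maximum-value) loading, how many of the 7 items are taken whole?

Greedy by value/weight ratio, highest first.
Order: D (291/14=20.79) > A (283/17=16.65) > G (145/11=13.18) > F (62/7=8.86) > B (58/20=2.90) > C (65/31=2.10) > E (50/27=1.85)
Fill: take D (14 @ 291) → take A (17 @ 283) → take G (11 @ 145) → take F (7 @ 62) → take B (20 @ 58) → take 26/31 of C → 54.52; 95/95 used.
5 item(s) taken whole; one partial (take 26/31 of C).

5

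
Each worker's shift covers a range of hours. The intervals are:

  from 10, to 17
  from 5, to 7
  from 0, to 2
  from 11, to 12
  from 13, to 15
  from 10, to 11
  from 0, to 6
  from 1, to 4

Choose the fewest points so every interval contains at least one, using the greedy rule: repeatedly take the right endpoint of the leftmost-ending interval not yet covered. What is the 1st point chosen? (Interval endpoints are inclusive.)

2

By right end: [0,2]  [1,4]  [0,6]  [5,7]  [10,11]  [11,12]  [13,15]  [10,17]
[0,2] uncovered → point at 2; [5,7] uncovered → point at 7; [10,11] uncovered → point at 11; [13,15] uncovered → point at 15.
Points: 2, 7, 11, 15 (4 total).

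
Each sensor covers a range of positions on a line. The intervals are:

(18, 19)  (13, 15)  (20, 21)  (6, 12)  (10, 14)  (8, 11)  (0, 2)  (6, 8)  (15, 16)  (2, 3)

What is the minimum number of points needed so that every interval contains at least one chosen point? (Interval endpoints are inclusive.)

Process intervals by earliest right end; each time one isn't hit yet, stab at its right endpoint.
By right end: [0,2]  [2,3]  [6,8]  [8,11]  [6,12]  [10,14]  [13,15]  [15,16]  [18,19]  [20,21]
[0,2] uncovered → point at 2; [6,8] uncovered → point at 8; [10,14] uncovered → point at 14; [15,16] uncovered → point at 16; [18,19] uncovered → point at 19; [20,21] uncovered → point at 21.
Points: 2, 8, 14, 16, 19, 21 (6 total).

6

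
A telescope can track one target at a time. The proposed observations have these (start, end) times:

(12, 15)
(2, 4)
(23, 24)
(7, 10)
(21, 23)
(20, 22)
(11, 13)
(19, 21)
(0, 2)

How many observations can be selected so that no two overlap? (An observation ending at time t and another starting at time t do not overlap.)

Sorted by end: (0,2)  (2,4)  (7,10)  (11,13)  (12,15)  (19,21)  (20,22)  (21,23)  (23,24)
take (0,2); take (2,4); take (7,10); take (11,13); take (19,21); take (21,23); take (23,24).
Selected 7 observations.

7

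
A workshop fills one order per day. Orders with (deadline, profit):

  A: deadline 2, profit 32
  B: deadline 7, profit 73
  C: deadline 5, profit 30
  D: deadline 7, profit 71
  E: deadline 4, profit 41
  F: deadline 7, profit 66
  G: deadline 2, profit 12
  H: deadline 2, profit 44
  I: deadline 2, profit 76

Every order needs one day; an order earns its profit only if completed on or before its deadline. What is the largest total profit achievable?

401

Sort by profit descending; place each in the latest free slot ≤ its deadline.
By profit: I(d2,76), B(d7,73), D(d7,71), F(d7,66), H(d2,44), E(d4,41), A(d2,32), C(d5,30), G(d2,12)
I→slot 2; B→slot 7; D→slot 6; F→slot 5; H→slot 1; E→slot 4; A skipped; C→slot 3; G skipped.
Profit = 44 + 76 + 30 + 41 + 66 + 71 + 73 = 401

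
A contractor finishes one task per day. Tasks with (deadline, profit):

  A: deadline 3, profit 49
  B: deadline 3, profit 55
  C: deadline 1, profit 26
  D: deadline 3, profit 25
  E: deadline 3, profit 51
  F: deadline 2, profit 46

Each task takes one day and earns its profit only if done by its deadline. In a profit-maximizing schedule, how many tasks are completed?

Take jobs in profit order; each goes to the latest open slot no later than its deadline.
By profit: B(d3,55), E(d3,51), A(d3,49), F(d2,46), C(d1,26), D(d3,25)
B→slot 3; E→slot 2; A→slot 1; F skipped; C skipped; D skipped.
3 of 6 scheduled.

3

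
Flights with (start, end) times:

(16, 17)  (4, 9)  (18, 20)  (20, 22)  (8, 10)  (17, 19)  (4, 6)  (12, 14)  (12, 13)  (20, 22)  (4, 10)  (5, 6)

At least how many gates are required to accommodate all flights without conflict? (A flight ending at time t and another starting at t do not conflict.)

4

Count concurrent intervals with a sweep; the peak is the room count.
starts: [4, 4, 4, 5, 8, 12, 12, 16, 17, 18, 20, 20]
ends:   [6, 6, 9, 10, 10, 13, 14, 17, 19, 20, 22, 22]
s4→1 s4→2 s4→3 s5→4  — peak 4.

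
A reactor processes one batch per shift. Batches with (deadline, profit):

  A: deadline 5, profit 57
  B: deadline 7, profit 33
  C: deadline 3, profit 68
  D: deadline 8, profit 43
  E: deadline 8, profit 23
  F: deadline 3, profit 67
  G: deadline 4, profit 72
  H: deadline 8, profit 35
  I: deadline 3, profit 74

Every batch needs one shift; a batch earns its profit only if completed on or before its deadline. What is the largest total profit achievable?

Sort by profit descending; place each in the latest free slot ≤ its deadline.
By profit: I(d3,74), G(d4,72), C(d3,68), F(d3,67), A(d5,57), D(d8,43), H(d8,35), B(d7,33), E(d8,23)
I→slot 3; G→slot 4; C→slot 2; F→slot 1; A→slot 5; D→slot 8; H→slot 7; B→slot 6; E skipped.
Profit = 67 + 68 + 74 + 72 + 57 + 33 + 35 + 43 = 449

449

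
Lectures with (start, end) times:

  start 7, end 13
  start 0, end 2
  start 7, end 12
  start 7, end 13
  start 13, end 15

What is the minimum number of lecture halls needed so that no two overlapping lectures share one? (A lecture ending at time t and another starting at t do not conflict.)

Events (time:±→running): 0:+→1 2:-→0 7:+→1 7:+→2 7:+→3 … peak 3.

3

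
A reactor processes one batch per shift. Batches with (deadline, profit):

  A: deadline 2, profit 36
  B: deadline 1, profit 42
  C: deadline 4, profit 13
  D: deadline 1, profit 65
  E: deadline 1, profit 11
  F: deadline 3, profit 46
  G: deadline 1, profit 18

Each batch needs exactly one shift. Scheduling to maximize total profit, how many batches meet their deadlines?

4

Profit order: D=65 F=46 B=42 A=36 G=18 C=13 E=11
Assign: D→slot 1, F→slot 3, B skipped, A→slot 2, G skipped, C→slot 4, E skipped.
Slots: [1:D] [2:A] [3:F] [4:C]
4 of 7 scheduled.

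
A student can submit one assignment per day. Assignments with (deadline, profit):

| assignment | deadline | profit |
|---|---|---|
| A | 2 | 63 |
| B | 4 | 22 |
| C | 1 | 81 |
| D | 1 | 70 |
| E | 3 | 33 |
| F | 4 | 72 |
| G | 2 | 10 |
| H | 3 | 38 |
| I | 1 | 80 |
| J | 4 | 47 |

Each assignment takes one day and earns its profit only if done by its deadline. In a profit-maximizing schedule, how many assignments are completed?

4

Profit order: C=81 I=80 F=72 D=70 A=63 J=47 H=38 E=33 B=22 G=10
Assign: C→slot 1, I skipped, F→slot 4, D skipped, A→slot 2, J→slot 3, H skipped, E skipped, B skipped, G skipped.
Slots: [1:C] [2:A] [3:J] [4:F]
4 of 10 scheduled.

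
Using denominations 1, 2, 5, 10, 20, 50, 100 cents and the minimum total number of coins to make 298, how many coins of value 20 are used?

298 = 2×100 + 1×50 + 2×20 + 1×5 + 1×2 + 1×1
Count of 20: 2

2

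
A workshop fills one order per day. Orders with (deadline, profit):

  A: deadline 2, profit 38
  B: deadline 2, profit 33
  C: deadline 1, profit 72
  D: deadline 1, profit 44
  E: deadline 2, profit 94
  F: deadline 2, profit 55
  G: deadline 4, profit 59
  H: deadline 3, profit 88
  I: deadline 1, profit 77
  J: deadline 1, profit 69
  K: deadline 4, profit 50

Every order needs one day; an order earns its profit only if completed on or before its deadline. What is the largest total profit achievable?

Take jobs in profit order; each goes to the latest open slot no later than its deadline.
Profit order: E=94 H=88 I=77 C=72 J=69 G=59 F=55 K=50 D=44 A=38 B=33
Assign: E→slot 2, H→slot 3, I→slot 1, C skipped, J skipped, G→slot 4, F skipped, K skipped, D skipped, A skipped, B skipped.
Slots: [1:I] [2:E] [3:H] [4:G]
Profit = 77 + 94 + 88 + 59 = 318

318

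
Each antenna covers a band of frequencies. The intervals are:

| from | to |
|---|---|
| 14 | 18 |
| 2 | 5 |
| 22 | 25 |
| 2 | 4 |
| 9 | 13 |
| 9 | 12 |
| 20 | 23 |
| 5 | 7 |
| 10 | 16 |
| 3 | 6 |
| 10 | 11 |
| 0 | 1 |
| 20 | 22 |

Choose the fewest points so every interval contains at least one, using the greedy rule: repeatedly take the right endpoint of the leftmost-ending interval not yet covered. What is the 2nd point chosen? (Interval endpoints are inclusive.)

Sort by right endpoint; whenever an interval is uncovered, place a point at its right end.
By right end: [0,1]  [2,4]  [2,5]  [3,6]  [5,7]  [10,11]  [9,12]  [9,13]  [10,16]  [14,18]  [20,22]  [20,23]  [22,25]
[0,1] uncovered → point at 1; [2,4] uncovered → point at 4; [5,7] uncovered → point at 7; [10,11] uncovered → point at 11; [14,18] uncovered → point at 18; [20,22] uncovered → point at 22.
Points: 1, 4, 7, 11, 18, 22 (6 total).

4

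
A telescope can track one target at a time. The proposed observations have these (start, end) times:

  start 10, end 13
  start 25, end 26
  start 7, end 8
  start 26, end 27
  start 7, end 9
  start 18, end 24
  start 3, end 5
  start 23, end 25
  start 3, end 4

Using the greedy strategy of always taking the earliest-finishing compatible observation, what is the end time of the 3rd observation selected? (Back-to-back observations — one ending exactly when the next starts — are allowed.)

13

By end time: (3,4), (3,5), (7,8), (7,9), (10,13), (18,24), (23,25), (25,26), (26,27).
Pick (3,4); next start ≥ 4 → (7,8); next start ≥ 8 → (10,13); next start ≥ 13 → (18,24); next start ≥ 24 → (25,26); next start ≥ 26 → (26,27).
Selected: (3,4) (7,8) (10,13) (18,24) (25,26) (26,27)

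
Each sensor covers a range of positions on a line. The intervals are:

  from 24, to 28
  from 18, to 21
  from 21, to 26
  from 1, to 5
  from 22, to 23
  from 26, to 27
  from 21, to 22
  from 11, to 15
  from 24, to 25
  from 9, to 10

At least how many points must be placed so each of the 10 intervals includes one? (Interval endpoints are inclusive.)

By right end: [1,5]  [9,10]  [11,15]  [18,21]  [21,22]  [22,23]  [24,25]  [21,26]  [26,27]  [24,28]
[1,5] uncovered → point at 5; [9,10] uncovered → point at 10; [11,15] uncovered → point at 15; [18,21] uncovered → point at 21; [22,23] uncovered → point at 23; [24,25] uncovered → point at 25; [26,27] uncovered → point at 27.
Points: 5, 10, 15, 21, 23, 25, 27 (7 total).

7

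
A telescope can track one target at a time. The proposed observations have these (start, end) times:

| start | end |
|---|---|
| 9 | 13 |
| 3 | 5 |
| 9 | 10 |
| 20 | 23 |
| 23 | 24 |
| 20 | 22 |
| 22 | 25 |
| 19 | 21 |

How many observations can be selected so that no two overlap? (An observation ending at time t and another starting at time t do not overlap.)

4

Order by finish time; keep every interval that doesn't clash with the previous kept one.
Sorted by end: (3,5)  (9,10)  (9,13)  (19,21)  (20,22)  (20,23)  (23,24)  (22,25)
take (3,5); take (9,10); skip (9,13); take (19,21); take (23,24).
Selected 4 observations.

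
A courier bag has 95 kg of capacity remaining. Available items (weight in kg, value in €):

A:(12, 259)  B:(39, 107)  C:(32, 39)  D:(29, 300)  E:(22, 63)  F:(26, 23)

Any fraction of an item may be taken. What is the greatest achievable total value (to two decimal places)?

709.79

Ratios (sorted): A 21.58, D 10.34, E 2.86, B 2.74, C 1.22, F 0.88
take A (12 @ 259); take D (29 @ 300); take E (22 @ 63); take 32/39 of B → 87.79. Capacity used 95/95.
Total value = 709.79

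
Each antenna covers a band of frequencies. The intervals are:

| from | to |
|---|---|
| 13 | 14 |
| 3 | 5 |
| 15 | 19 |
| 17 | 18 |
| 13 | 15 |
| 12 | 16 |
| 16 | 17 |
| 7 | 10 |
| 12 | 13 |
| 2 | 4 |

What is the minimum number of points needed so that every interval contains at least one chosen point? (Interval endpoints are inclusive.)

4

By right end: [2,4]  [3,5]  [7,10]  [12,13]  [13,14]  [13,15]  [12,16]  [16,17]  [17,18]  [15,19]
[2,4] uncovered → point at 4; [7,10] uncovered → point at 10; [12,13] uncovered → point at 13; [16,17] uncovered → point at 17.
Points: 4, 10, 13, 17 (4 total).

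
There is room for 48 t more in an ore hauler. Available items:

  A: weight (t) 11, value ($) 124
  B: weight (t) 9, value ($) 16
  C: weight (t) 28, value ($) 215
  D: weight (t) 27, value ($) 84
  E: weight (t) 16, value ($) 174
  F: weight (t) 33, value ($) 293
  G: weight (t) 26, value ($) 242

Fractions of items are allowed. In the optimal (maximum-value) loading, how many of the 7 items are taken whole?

Order: A (124/11=11.27) > E (174/16=10.88) > G (242/26=9.31) > F (293/33=8.88) > C (215/28=7.68) > D (84/27=3.11) > B (16/9=1.78)
Fill: take A (11 @ 124) → take E (16 @ 174) → take 21/26 of G → 195.46; 48/48 used.
2 item(s) taken whole; one partial (take 21/26 of G).

2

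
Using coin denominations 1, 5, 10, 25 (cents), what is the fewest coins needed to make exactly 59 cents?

59 − 2×25→9 − 1×5→4 − 4×1→0
Total coins = 2 + 1 + 4 = 7

7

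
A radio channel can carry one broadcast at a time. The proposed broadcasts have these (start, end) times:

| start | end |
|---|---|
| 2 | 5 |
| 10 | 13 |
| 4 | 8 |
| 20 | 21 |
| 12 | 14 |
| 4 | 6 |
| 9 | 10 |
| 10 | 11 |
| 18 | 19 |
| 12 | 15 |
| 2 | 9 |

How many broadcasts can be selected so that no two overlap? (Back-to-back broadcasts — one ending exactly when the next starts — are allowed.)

6

Sort by end time and greedily take each interval whose start is ≥ the last chosen end.
By end time: (2,5), (4,6), (4,8), (2,9), (9,10), (10,11), (10,13), (12,14), (12,15), (18,19), (20,21).
Pick (2,5); next start ≥ 5 → (9,10); next start ≥ 10 → (10,11); next start ≥ 11 → (12,14); next start ≥ 14 → (18,19); next start ≥ 19 → (20,21).
Selected 6 broadcasts.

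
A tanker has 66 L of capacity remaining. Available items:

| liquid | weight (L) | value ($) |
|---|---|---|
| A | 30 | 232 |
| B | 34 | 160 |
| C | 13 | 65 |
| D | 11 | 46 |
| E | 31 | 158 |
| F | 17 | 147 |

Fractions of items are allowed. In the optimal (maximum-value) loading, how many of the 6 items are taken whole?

2

Order: F (147/17=8.65) > A (232/30=7.73) > E (158/31=5.10) > C (65/13=5.00) > B (160/34=4.71) > D (46/11=4.18)
Fill: take F (17 @ 147) → take A (30 @ 232) → take 19/31 of E → 96.84; 66/66 used.
2 item(s) taken whole; one partial (take 19/31 of E).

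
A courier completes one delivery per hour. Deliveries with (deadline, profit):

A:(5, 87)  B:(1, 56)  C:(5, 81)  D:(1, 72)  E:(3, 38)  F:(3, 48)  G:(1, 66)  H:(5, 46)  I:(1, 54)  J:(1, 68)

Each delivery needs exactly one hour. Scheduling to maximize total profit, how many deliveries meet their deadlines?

5

Sort by profit descending; place each in the latest free slot ≤ its deadline.
Profit order: A=87 C=81 D=72 J=68 G=66 B=56 I=54 F=48 H=46 E=38
Assign: A→slot 5, C→slot 4, D→slot 1, J skipped, G skipped, B skipped, I skipped, F→slot 3, H→slot 2, E skipped.
Slots: [1:D] [2:H] [3:F] [4:C] [5:A]
5 of 10 scheduled.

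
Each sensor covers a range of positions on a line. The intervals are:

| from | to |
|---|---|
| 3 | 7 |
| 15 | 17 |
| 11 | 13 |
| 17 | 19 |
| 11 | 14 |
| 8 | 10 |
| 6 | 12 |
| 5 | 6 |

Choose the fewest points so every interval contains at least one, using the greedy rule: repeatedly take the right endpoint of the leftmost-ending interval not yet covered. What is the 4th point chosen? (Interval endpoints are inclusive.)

Sort by right endpoint; whenever an interval is uncovered, place a point at its right end.
Sorted: [5,6] [3,7] [8,10] [6,12] [11,13] [11,14] [15,17] [17,19]
{[5,6],[3,7]} hit by 6; {[8,10],[6,12]} hit by 10; {[11,13],[11,14]} hit by 13; {[15,17],[17,19]} hit by 17.
Points: 6, 10, 13, 17 (4 total).

17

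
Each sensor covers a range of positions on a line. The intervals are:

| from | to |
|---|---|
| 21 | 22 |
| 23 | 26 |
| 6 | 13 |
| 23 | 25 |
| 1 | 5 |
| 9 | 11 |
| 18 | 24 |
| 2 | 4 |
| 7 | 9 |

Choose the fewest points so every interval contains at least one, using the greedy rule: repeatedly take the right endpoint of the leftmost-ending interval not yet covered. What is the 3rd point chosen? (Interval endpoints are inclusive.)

22

Process intervals by earliest right end; each time one isn't hit yet, stab at its right endpoint.
Sorted: [2,4] [1,5] [7,9] [9,11] [6,13] [21,22] [18,24] [23,25] [23,26]
{[2,4],[1,5]} hit by 4; {[7,9],[9,11],[6,13]} hit by 9; {[21,22],[18,24]} hit by 22; {[23,25],[23,26]} hit by 25.
Points: 4, 9, 22, 25 (4 total).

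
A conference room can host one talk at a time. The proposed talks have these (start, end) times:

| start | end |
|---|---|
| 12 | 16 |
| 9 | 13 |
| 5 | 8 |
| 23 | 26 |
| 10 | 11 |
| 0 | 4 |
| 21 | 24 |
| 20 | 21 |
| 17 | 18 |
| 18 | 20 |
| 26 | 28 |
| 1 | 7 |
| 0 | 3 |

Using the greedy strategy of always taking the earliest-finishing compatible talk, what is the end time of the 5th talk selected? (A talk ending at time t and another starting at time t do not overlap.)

18

By end time: (0,3), (0,4), (1,7), (5,8), (10,11), (9,13), (12,16), (17,18), (18,20), (20,21), (21,24), (23,26), (26,28).
Pick (0,3); next start ≥ 3 → (5,8); next start ≥ 8 → (10,11); next start ≥ 11 → (12,16); next start ≥ 16 → (17,18); next start ≥ 18 → (18,20); next start ≥ 20 → (20,21); next start ≥ 21 → (21,24); next start ≥ 24 → (26,28).
Selected: (0,3) (5,8) (10,11) (12,16) (17,18) (18,20) (20,21) (21,24) (26,28)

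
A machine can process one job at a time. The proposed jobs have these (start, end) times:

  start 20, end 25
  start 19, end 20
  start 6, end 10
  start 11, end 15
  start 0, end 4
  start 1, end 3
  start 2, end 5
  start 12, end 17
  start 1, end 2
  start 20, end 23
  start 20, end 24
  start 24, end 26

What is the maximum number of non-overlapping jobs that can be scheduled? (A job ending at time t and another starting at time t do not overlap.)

Greedy by earliest finish: after sorting by end time, pick each interval compatible with the last pick.
Sorted by end: (1,2)  (1,3)  (0,4)  (2,5)  (6,10)  (11,15)  (12,17)  (19,20)  (20,23)  (20,24)  (20,25)  (24,26)
take (1,2); take (2,5); take (6,10); take (11,15); skip (12,17); take (19,20); take (20,23); skip (20,25); take (24,26).
Selected 7 jobs.

7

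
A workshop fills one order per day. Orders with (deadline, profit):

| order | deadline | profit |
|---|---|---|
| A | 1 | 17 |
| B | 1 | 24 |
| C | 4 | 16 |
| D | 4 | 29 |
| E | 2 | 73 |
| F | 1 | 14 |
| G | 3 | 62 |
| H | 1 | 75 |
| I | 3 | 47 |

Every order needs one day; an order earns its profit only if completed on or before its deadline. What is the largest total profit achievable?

239

Sort by profit descending; place each in the latest free slot ≤ its deadline.
By profit: H(d1,75), E(d2,73), G(d3,62), I(d3,47), D(d4,29), B(d1,24), A(d1,17), C(d4,16), F(d1,14)
H→slot 1; E→slot 2; G→slot 3; I skipped; D→slot 4; B skipped; A skipped; C skipped; F skipped.
Profit = 75 + 73 + 62 + 29 = 239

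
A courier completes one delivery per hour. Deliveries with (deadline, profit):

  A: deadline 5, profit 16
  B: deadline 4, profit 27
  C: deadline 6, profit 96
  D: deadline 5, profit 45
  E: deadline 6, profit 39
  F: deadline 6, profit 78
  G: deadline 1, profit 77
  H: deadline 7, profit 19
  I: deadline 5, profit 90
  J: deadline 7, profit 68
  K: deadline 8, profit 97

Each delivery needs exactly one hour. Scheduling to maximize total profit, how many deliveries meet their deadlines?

8

Profit order: K=97 C=96 I=90 F=78 G=77 J=68 D=45 E=39 B=27 H=19 A=16
Assign: K→slot 8, C→slot 6, I→slot 5, F→slot 4, G→slot 1, J→slot 7, D→slot 3, E→slot 2, B skipped, H skipped, A skipped.
Slots: [1:G] [2:E] [3:D] [4:F] [5:I] [6:C] [7:J] [8:K]
8 of 11 scheduled.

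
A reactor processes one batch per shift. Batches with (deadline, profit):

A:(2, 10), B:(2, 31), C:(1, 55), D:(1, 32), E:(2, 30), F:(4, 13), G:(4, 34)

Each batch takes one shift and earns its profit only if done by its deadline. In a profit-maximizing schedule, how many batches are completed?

4

Sort by profit descending; place each in the latest free slot ≤ its deadline.
By profit: C(d1,55), G(d4,34), D(d1,32), B(d2,31), E(d2,30), F(d4,13), A(d2,10)
C→slot 1; G→slot 4; D skipped; B→slot 2; E skipped; F→slot 3; A skipped.
4 of 7 scheduled.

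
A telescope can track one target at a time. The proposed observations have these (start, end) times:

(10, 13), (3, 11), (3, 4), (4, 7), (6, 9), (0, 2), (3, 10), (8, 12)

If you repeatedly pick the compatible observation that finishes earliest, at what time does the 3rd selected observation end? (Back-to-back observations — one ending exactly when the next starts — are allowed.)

Sorted by end: (0,2)  (3,4)  (4,7)  (6,9)  (3,10)  (3,11)  (8,12)  (10,13)
take (0,2); take (3,4); take (4,7); skip (3,11); take (8,12).
Selected: (0,2) (3,4) (4,7) (8,12)

7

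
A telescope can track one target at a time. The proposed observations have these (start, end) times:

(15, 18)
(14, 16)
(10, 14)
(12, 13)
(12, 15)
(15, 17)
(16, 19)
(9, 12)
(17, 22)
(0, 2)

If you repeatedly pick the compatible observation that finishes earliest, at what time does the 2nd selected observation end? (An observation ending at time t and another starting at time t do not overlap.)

12

Sorted by end: (0,2)  (9,12)  (12,13)  (10,14)  (12,15)  (14,16)  (15,17)  (15,18)  (16,19)  (17,22)
take (0,2); take (9,12); take (12,13); skip (10,14); skip (12,15); take (14,16); take (16,19).
Selected: (0,2) (9,12) (12,13) (14,16) (16,19)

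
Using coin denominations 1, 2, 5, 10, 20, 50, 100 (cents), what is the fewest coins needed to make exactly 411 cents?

Greedy: take as many of the largest coin as possible, then repeat with the remainder.
411 − 4×100→11 − 1×10→1 − 1×1→0
Total coins = 4 + 1 + 1 = 6

6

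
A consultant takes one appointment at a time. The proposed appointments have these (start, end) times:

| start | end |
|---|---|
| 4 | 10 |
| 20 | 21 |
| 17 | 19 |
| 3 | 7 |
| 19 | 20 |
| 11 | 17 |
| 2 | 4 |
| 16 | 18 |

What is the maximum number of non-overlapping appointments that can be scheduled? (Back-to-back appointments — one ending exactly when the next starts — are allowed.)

6

Sort by end time and greedily take each interval whose start is ≥ the last chosen end.
By end time: (2,4), (3,7), (4,10), (11,17), (16,18), (17,19), (19,20), (20,21).
Pick (2,4); next start ≥ 4 → (4,10); next start ≥ 10 → (11,17); next start ≥ 17 → (17,19); next start ≥ 19 → (19,20); next start ≥ 20 → (20,21).
Selected 6 appointments.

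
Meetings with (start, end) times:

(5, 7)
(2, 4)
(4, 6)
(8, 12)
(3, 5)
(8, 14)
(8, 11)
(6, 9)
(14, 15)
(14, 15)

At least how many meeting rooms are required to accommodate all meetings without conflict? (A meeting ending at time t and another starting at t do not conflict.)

Count concurrent intervals with a sweep; the peak is the room count.
Events (time:±→running): 2:+→1 3:+→2 4:-→1 4:+→2 5:-→1 5:+→2 6:-→1 6:+→2 7:-→1 8:+→2 8:+→3 8:+→4 … peak 4.

4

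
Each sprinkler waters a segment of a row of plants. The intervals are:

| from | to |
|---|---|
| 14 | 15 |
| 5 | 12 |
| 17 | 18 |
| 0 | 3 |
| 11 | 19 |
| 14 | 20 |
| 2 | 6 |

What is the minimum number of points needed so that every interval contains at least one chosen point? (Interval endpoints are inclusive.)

Sort by right endpoint; whenever an interval is uncovered, place a point at its right end.
Sorted: [0,3] [2,6] [5,12] [14,15] [17,18] [11,19] [14,20]
{[0,3],[2,6]} hit by 3; {[5,12]} hit by 12; {[14,15]} hit by 15; {[17,18],[11,19],[14,20]} hit by 18.
Points: 3, 12, 15, 18 (4 total).

4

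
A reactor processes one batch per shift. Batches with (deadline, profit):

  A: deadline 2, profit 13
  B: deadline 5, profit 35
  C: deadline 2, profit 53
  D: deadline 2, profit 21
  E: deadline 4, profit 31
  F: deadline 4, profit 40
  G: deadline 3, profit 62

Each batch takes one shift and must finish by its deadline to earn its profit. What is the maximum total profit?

Profit order: G=62 C=53 F=40 B=35 E=31 D=21 A=13
Assign: G→slot 3, C→slot 2, F→slot 4, B→slot 5, E→slot 1, D skipped, A skipped.
Slots: [1:E] [2:C] [3:G] [4:F] [5:B]
Profit = 31 + 53 + 62 + 40 + 35 = 221

221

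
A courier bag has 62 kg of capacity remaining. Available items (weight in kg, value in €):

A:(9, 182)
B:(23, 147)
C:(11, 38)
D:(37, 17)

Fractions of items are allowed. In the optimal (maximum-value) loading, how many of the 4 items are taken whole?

Greedy by value/weight ratio, highest first.
Order: A (182/9=20.22) > B (147/23=6.39) > C (38/11=3.45) > D (17/37=0.46)
Fill: take A (9 @ 182) → take B (23 @ 147) → take C (11 @ 38) → take 19/37 of D → 8.73; 62/62 used.
3 item(s) taken whole; one partial (take 19/37 of D).

3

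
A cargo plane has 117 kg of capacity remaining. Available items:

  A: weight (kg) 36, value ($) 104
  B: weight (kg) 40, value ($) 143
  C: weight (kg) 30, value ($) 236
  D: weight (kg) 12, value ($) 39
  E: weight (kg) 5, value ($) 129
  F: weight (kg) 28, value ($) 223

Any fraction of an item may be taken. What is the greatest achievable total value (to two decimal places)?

Sort by value per unit weight and fill in that order.
Ratios (sorted): E 25.80, F 7.96, C 7.87, B 3.58, D 3.25, A 2.89
take E (5 @ 129); take F (28 @ 223); take C (30 @ 236); take B (40 @ 143); take D (12 @ 39); take 2/36 of A → 5.78. Capacity used 117/117.
Total value = 775.78

775.78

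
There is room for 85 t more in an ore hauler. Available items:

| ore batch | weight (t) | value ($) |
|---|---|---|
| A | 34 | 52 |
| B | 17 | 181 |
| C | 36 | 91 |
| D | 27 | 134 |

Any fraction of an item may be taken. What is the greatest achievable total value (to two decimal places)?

413.65

Sort by value per unit weight and fill in that order.
Ratios (sorted): B 10.65, D 4.96, C 2.53, A 1.53
take B (17 @ 181); take D (27 @ 134); take C (36 @ 91); take 5/34 of A → 7.65. Capacity used 85/85.
Total value = 413.65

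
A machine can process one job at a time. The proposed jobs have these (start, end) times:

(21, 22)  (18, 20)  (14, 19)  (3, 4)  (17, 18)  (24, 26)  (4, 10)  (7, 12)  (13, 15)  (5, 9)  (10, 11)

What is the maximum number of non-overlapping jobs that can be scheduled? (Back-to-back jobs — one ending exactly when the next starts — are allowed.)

8

Sort by end time and greedily take each interval whose start is ≥ the last chosen end.
Sorted by end: (3,4)  (5,9)  (4,10)  (10,11)  (7,12)  (13,15)  (17,18)  (14,19)  (18,20)  (21,22)  (24,26)
take (3,4); take (5,9); take (10,11); skip (7,12); take (13,15); take (17,18); take (18,20); take (21,22); take (24,26).
Selected 8 jobs.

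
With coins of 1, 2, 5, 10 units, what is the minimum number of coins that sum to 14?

3

14 − 1×10→4 − 2×2→0
Total coins = 1 + 2 = 3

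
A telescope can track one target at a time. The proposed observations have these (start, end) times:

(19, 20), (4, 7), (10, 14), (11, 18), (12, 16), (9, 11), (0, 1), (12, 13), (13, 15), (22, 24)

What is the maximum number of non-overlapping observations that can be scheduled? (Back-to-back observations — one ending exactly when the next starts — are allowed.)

By end time: (0,1), (4,7), (9,11), (12,13), (10,14), (13,15), (12,16), (11,18), (19,20), (22,24).
Pick (0,1); next start ≥ 1 → (4,7); next start ≥ 7 → (9,11); next start ≥ 11 → (12,13); next start ≥ 13 → (13,15); next start ≥ 15 → (19,20); next start ≥ 20 → (22,24).
Selected 7 observations.

7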